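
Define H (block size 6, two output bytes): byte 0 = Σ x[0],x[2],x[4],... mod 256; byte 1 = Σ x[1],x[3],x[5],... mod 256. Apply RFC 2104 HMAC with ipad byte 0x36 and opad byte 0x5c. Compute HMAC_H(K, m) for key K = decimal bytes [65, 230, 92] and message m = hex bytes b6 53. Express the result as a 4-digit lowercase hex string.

Key decimal bytes [65, 230, 92] = 41 e6 5c is 3 bytes ≤ B = 6; zero-pad to 6 bytes: K' = 41 e6 5c 00 00 00.
K' ⊕ ipad = 77 d0 6a 36 36 36.  K' ⊕ opad = 1d ba 00 5c 5c 5c.
Inner input = (K'⊕ipad) ∥ m = 77 d0 6a 36 36 36 ∥ b6 53.
Inner hash: even-index sum = 461 mod 256 = 205; odd-index sum = 399 mod 256 = 143 → cd 8f.
Outer input = (K'⊕opad) ∥ inner = 1d ba 00 5c 5c 5c ∥ cd 8f.
Outer hash (tag): even-index sum = 326 mod 256 = 70; odd-index sum = 513 mod 256 = 1 → 46 01.

4601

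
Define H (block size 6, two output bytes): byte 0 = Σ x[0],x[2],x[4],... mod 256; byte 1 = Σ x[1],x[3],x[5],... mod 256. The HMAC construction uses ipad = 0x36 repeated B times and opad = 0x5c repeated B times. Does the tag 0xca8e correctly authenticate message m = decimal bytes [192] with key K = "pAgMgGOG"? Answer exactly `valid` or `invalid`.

Key "pAgMgGOG" = 70 41 67 4d 67 47 4f 47 is 8 bytes > B = 6, so hash it first: H(key) = 8d 1c, then zero-pad to 6 bytes: K' = 8d 1c 00 00 00 00.
K' ⊕ ipad = bb 2a 36 36 36 36; K' ⊕ opad = d1 40 5c 5c 5c 5c.
Inner hash: even-index sum = 487 mod 256 = 231; odd-index sum = 150 mod 256 = 150 → e7 96.
Outer hash (recomputed tag): even-index sum = 624 mod 256 = 112; odd-index sum = 398 mod 256 = 142 → 70 8e.
Recomputed tag = 708e; claimed = ca8e → mismatch.

invalid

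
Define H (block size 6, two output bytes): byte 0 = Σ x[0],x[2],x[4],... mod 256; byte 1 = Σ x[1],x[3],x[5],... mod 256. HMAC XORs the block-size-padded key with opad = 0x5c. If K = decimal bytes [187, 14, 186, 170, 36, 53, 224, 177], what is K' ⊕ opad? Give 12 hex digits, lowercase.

25c25c5c5c5c

Key decimal bytes [187, 14, 186, 170, 36, 53, 224, 177] = bb 0e ba aa 24 35 e0 b1 is 8 bytes > B = 6, so hash it first: H(key) = 79 9e, then zero-pad to 6 bytes: K' = 79 9e 00 00 00 00.
XOR each byte with 0x5c: 79⊕5c=25, 9e⊕5c=c2, 00⊕5c=5c, 00⊕5c=5c, 00⊕5c=5c, 00⊕5c=5c.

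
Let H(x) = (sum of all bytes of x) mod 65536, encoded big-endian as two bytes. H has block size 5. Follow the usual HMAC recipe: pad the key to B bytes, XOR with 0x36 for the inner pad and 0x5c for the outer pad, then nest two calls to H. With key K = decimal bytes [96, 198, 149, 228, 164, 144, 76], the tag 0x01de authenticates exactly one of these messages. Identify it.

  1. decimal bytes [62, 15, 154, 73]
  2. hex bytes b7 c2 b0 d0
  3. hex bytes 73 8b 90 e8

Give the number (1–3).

Key decimal bytes [96, 198, 149, 228, 164, 144, 76] = 60 c6 95 e4 a4 90 4c is 7 bytes > B = 5, so hash it first: H(key) = 04 1f, then zero-pad to 5 bytes: K' = 04 1f 00 00 00.
K' ⊕ ipad = 32 29 36 36 36; K' ⊕ opad = 58 43 5c 5c 5c.
m1: inner = H(32 29 36 36 36 3e 0f 9a 49) = 02 2d; tag = H(58 43 5c 5c 5c 02 2d) = 01de ← matches
m2: inner = H(32 29 36 36 36 b7 c2 b0 d0) = 03 f6; tag = H(58 43 5c 5c 5c 03 f6) = 02a8
m3: inner = H(32 29 36 36 36 73 8b 90 e8) = 03 73; tag = H(58 43 5c 5c 5c 03 73) = 0225

1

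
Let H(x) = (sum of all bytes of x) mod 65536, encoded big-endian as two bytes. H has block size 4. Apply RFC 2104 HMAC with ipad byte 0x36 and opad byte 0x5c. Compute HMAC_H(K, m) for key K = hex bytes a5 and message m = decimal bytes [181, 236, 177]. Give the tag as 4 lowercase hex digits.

Key hex bytes a5 is 1 byte ≤ B = 4; zero-pad to 4 bytes: K' = a5 00 00 00.
K' ⊕ ipad = 93 36 36 36.  K' ⊕ opad = f9 5c 5c 5c.
Inner input = (K'⊕ipad) ∥ m = 93 36 36 36 ∥ b5 ec b1.
Inner hash: sum = 147+54+54+54+181+236+177 = 903 → 03 87.
Outer input = (K'⊕opad) ∥ inner = f9 5c 5c 5c ∥ 03 87.
Outer hash (tag): sum = 249+92+92+92+3+135 = 663 → 02 97.

0297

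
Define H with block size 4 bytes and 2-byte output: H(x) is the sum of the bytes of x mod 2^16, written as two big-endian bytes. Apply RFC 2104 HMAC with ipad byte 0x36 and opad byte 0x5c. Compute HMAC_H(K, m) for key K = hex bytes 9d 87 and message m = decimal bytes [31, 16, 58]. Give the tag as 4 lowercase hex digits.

Key hex bytes 9d 87 is 2 bytes ≤ B = 4; zero-pad to 4 bytes: K' = 9d 87 00 00.
K' ⊕ ipad = ab b1 36 36.  K' ⊕ opad = c1 db 5c 5c.
Inner input = (K'⊕ipad) ∥ m = ab b1 36 36 ∥ 1f 10 3a.
Inner hash: sum = 171+177+54+54+31+16+58 = 561 → 02 31.
Outer input = (K'⊕opad) ∥ inner = c1 db 5c 5c ∥ 02 31.
Outer hash (tag): sum = 193+219+92+92+2+49 = 647 → 02 87.

0287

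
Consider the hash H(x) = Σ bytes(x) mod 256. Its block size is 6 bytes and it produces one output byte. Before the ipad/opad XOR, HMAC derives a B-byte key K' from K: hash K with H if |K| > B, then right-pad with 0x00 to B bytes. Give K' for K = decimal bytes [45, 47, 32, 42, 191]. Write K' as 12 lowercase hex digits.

Key decimal bytes [45, 47, 32, 42, 191] = 2d 2f 20 2a bf is 5 bytes ≤ B = 6; zero-pad to 6 bytes: K' = 2d 2f 20 2a bf 00.

2d2f202abf00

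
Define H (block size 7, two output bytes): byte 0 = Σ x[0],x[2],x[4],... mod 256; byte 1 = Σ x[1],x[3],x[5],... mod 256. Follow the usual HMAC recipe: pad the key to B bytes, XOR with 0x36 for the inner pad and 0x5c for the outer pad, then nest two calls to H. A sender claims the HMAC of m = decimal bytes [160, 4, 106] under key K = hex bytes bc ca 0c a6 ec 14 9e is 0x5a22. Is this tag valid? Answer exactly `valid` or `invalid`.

Key hex bytes bc ca 0c a6 ec 14 9e is exactly B = 7 bytes: K' = bc ca 0c a6 ec 14 9e.
K' ⊕ ipad = 8a fc 3a 90 da 22 a8; K' ⊕ opad = e0 96 50 fa b0 48 c2.
Inner hash: even-index sum = 586 mod 256 = 74; odd-index sum = 696 mod 256 = 184 → 4a b8.
Outer hash (recomputed tag): even-index sum = 858 mod 256 = 90; odd-index sum = 546 mod 256 = 34 → 5a 22.
Recomputed tag = 5a22; claimed = 5a22 → match.

valid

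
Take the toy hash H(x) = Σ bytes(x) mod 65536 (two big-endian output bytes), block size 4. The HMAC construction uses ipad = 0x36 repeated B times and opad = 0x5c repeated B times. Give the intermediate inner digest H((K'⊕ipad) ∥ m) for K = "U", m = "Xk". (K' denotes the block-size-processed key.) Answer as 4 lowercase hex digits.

01c8

Key "U" = 55 is 1 byte ≤ B = 4; zero-pad to 4 bytes: K' = 55 00 00 00.
K' ⊕ ipad = 63 36 36 36.
Inner input = 63 36 36 36 ∥ 58 6b.
Inner hash: sum = 99+54+54+54+88+107 = 456 → 01 c8.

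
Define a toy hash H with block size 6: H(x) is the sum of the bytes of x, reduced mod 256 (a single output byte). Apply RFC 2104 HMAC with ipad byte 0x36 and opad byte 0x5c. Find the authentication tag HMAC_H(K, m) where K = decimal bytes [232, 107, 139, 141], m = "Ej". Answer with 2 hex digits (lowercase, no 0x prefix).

Key decimal bytes [232, 107, 139, 141] = e8 6b 8b 8d is 4 bytes ≤ B = 6; zero-pad to 6 bytes: K' = e8 6b 8b 8d 00 00.
K' ⊕ ipad = de 5d bd bb 36 36.  K' ⊕ opad = b4 37 d7 d1 5c 5c.
Inner input = (K'⊕ipad) ∥ m = de 5d bd bb 36 36 ∥ 45 6a.
Inner hash: sum = 222+93+189+187+54+54+69+106 = 974; mod 256 = 206 → ce.
Outer input = (K'⊕opad) ∥ inner = b4 37 d7 d1 5c 5c ∥ ce.
Outer hash (tag): sum = 180+55+215+209+92+92+206 = 1049; mod 256 = 25 → 19.

19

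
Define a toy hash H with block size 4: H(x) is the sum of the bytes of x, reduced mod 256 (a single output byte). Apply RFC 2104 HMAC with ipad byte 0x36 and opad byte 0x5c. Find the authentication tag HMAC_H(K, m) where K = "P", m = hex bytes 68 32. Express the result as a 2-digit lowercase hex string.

c2

Key "P" = 50 is 1 byte ≤ B = 4; zero-pad to 4 bytes: K' = 50 00 00 00.
K' ⊕ ipad = 66 36 36 36.  K' ⊕ opad = 0c 5c 5c 5c.
Inner input = (K'⊕ipad) ∥ m = 66 36 36 36 ∥ 68 32.
Inner hash: sum = 102+54+54+54+104+50 = 418; mod 256 = 162 → a2.
Outer input = (K'⊕opad) ∥ inner = 0c 5c 5c 5c ∥ a2.
Outer hash (tag): sum = 12+92+92+92+162 = 450; mod 256 = 194 → c2.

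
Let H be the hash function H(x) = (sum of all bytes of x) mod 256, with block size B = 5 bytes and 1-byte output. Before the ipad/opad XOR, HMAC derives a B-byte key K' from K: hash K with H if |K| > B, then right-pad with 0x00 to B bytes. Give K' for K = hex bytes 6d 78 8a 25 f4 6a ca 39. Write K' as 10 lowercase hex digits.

|K| = 8 > B = 5, so first hash the key.
H(K): sum = 109+120+138+37+244+106+202+57 = 1013; mod 256 = 245 → f5.
Zero-pad H(K) = f5 to 5 bytes: K' = f5 00 00 00 00.

f500000000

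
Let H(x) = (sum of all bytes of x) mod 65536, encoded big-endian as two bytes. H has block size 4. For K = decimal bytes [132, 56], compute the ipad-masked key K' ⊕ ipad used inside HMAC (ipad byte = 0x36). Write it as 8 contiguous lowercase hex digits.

b20e3636

Key decimal bytes [132, 56] = 84 38 is 2 bytes ≤ B = 4; zero-pad to 4 bytes: K' = 84 38 00 00.
XOR each byte with 0x36: 84⊕36=b2, 38⊕36=0e, 00⊕36=36, 00⊕36=36.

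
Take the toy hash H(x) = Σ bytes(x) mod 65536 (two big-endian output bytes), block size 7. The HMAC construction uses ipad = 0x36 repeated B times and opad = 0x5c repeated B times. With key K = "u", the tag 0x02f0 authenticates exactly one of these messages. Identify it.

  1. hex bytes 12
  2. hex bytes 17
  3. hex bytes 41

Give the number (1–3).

Key "u" = 75 is 1 byte ≤ B = 7; zero-pad to 7 bytes: K' = 75 00 00 00 00 00 00.
K' ⊕ ipad = 43 36 36 36 36 36 36; K' ⊕ opad = 29 5c 5c 5c 5c 5c 5c.
m1: inner = H(43 36 36 36 36 36 36 12) = 01 99; tag = H(29 5c 5c 5c 5c 5c 5c 01 99) = 02eb
m2: inner = H(43 36 36 36 36 36 36 17) = 01 9e; tag = H(29 5c 5c 5c 5c 5c 5c 01 9e) = 02f0 ← matches
m3: inner = H(43 36 36 36 36 36 36 41) = 01 c8; tag = H(29 5c 5c 5c 5c 5c 5c 01 c8) = 031a

2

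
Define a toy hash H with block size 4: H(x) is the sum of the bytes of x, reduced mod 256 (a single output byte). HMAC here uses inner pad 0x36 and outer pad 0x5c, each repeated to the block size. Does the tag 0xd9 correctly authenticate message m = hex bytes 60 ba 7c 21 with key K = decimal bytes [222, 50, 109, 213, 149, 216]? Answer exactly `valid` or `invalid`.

valid

Key decimal bytes [222, 50, 109, 213, 149, 216] = de 32 6d d5 95 d8 is 6 bytes > B = 4, so hash it first: H(key) = bf, then zero-pad to 4 bytes: K' = bf 00 00 00.
K' ⊕ ipad = 89 36 36 36; K' ⊕ opad = e3 5c 5c 5c.
Inner hash: sum = 137+54+54+54+96+186+124+33 = 738; mod 256 = 226 → e2.
Outer hash (recomputed tag): sum = 227+92+92+92+226 = 729; mod 256 = 217 → d9.
Recomputed tag = d9; claimed = d9 → match.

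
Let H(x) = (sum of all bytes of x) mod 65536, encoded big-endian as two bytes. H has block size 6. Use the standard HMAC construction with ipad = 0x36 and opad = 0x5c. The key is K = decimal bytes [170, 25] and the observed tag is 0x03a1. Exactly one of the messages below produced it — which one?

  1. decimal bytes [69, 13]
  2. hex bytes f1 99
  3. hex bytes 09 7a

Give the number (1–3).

Key decimal bytes [170, 25] = aa 19 is 2 bytes ≤ B = 6; zero-pad to 6 bytes: K' = aa 19 00 00 00 00.
K' ⊕ ipad = 9c 2f 36 36 36 36; K' ⊕ opad = f6 45 5c 5c 5c 5c.
m1: inner = H(9c 2f 36 36 36 36 45 0d) = 01 f5; tag = H(f6 45 5c 5c 5c 5c 01 f5) = 03a1 ← matches
m2: inner = H(9c 2f 36 36 36 36 f1 99) = 03 2d; tag = H(f6 45 5c 5c 5c 5c 03 2d) = 02db
m3: inner = H(9c 2f 36 36 36 36 09 7a) = 02 26; tag = H(f6 45 5c 5c 5c 5c 02 26) = 02d3

1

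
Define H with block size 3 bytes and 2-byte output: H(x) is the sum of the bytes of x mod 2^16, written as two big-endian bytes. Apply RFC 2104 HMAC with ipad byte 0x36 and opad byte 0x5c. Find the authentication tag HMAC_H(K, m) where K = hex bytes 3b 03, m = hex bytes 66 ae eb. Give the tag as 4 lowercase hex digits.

Key hex bytes 3b 03 is 2 bytes ≤ B = 3; zero-pad to 3 bytes: K' = 3b 03 00.
K' ⊕ ipad = 0d 35 36.  K' ⊕ opad = 67 5f 5c.
Inner input = (K'⊕ipad) ∥ m = 0d 35 36 ∥ 66 ae eb.
Inner hash: sum = 13+53+54+102+174+235 = 631 → 02 77.
Outer input = (K'⊕opad) ∥ inner = 67 5f 5c ∥ 02 77.
Outer hash (tag): sum = 103+95+92+2+119 = 411 → 01 9b.

019b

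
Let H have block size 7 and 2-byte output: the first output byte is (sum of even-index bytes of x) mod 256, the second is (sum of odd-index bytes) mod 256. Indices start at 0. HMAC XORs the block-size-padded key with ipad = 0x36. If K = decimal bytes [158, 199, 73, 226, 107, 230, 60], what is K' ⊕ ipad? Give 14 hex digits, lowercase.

Key decimal bytes [158, 199, 73, 226, 107, 230, 60] = 9e c7 49 e2 6b e6 3c is exactly B = 7 bytes: K' = 9e c7 49 e2 6b e6 3c.
XOR each byte with 0x36: 9e⊕36=a8, c7⊕36=f1, 49⊕36=7f, e2⊕36=d4, 6b⊕36=5d, e6⊕36=d0, 3c⊕36=0a.

a8f17fd45dd00a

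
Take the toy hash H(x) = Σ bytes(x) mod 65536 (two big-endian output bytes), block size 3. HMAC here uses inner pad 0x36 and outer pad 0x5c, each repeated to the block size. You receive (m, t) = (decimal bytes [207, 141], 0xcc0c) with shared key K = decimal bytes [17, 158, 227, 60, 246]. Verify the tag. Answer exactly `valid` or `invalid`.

invalid

Key decimal bytes [17, 158, 227, 60, 246] = 11 9e e3 3c f6 is 5 bytes > B = 3, so hash it first: H(key) = 02 c4, then zero-pad to 3 bytes: K' = 02 c4 00.
K' ⊕ ipad = 34 f2 36; K' ⊕ opad = 5e 98 5c.
Inner hash: sum = 52+242+54+207+141 = 696 → 02 b8.
Outer hash (recomputed tag): sum = 94+152+92+2+184 = 524 → 02 0c.
Recomputed tag = 020c; claimed = cc0c → mismatch.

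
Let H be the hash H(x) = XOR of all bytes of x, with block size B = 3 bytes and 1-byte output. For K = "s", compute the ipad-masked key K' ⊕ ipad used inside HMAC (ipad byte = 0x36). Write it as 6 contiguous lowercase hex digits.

453636

Key "s" = 73 is 1 byte ≤ B = 3; zero-pad to 3 bytes: K' = 73 00 00.
XOR each byte with 0x36: 73⊕36=45, 00⊕36=36, 00⊕36=36.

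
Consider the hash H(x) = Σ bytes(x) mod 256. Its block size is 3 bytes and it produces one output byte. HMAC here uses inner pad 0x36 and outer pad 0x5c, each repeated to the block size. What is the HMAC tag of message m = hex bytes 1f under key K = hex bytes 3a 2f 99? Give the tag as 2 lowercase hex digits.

91

Key hex bytes 3a 2f 99 is exactly B = 3 bytes: K' = 3a 2f 99.
K' ⊕ ipad = 0c 19 af.  K' ⊕ opad = 66 73 c5.
Inner input = (K'⊕ipad) ∥ m = 0c 19 af ∥ 1f.
Inner hash: sum = 12+25+175+31 = 243 → f3.
Outer input = (K'⊕opad) ∥ inner = 66 73 c5 ∥ f3.
Outer hash (tag): sum = 102+115+197+243 = 657; mod 256 = 145 → 91.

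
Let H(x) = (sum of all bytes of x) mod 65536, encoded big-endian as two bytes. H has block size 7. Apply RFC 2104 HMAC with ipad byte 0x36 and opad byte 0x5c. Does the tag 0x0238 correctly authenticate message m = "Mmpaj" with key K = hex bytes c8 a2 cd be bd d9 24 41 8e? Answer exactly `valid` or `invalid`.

invalid

Key hex bytes c8 a2 cd be bd d9 24 41 8e is 9 bytes > B = 7, so hash it first: H(key) = 05 7e, then zero-pad to 7 bytes: K' = 05 7e 00 00 00 00 00.
K' ⊕ ipad = 33 48 36 36 36 36 36; K' ⊕ opad = 59 22 5c 5c 5c 5c 5c.
Inner hash: sum = 51+72+54+54+54+54+54+77+109+112+97+106 = 894 → 03 7e.
Outer hash (recomputed tag): sum = 89+34+92+92+92+92+92+3+126 = 712 → 02 c8.
Recomputed tag = 02c8; claimed = 0238 → mismatch.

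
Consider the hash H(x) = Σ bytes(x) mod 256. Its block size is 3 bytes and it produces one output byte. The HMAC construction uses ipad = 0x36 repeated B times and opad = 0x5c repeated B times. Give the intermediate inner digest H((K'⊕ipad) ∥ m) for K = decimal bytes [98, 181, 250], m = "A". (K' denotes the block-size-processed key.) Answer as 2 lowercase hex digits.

Key decimal bytes [98, 181, 250] = 62 b5 fa is exactly B = 3 bytes: K' = 62 b5 fa.
K' ⊕ ipad = 54 83 cc.
Inner input = 54 83 cc ∥ 41.
Inner hash: sum = 84+131+204+65 = 484; mod 256 = 228 → e4.

e4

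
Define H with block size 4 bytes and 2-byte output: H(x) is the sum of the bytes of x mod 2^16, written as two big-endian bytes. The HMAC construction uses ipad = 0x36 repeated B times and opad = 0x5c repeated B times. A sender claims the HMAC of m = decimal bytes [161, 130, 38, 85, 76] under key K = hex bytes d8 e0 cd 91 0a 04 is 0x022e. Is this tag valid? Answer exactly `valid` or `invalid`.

valid

Key hex bytes d8 e0 cd 91 0a 04 is 6 bytes > B = 4, so hash it first: H(key) = 03 24, then zero-pad to 4 bytes: K' = 03 24 00 00.
K' ⊕ ipad = 35 12 36 36; K' ⊕ opad = 5f 78 5c 5c.
Inner hash: sum = 53+18+54+54+161+130+38+85+76 = 669 → 02 9d.
Outer hash (recomputed tag): sum = 95+120+92+92+2+157 = 558 → 02 2e.
Recomputed tag = 022e; claimed = 022e → match.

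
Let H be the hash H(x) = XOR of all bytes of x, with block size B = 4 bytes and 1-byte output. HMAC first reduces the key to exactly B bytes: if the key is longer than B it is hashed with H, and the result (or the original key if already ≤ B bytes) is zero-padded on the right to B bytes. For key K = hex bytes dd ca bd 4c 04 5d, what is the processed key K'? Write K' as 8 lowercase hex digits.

|K| = 6 > B = 4, so first hash the key.
H(K): XOR dd⊕ca⊕bd⊕4c⊕04⊕5d = bf.
Zero-pad H(K) = bf to 4 bytes: K' = bf 00 00 00.

bf000000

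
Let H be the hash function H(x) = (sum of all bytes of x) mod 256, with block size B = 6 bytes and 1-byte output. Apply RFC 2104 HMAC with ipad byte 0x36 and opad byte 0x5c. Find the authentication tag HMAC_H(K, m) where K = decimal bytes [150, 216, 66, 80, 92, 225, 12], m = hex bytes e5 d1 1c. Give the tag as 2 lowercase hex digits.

40

Key decimal bytes [150, 216, 66, 80, 92, 225, 12] = 96 d8 42 50 5c e1 0c is 7 bytes > B = 6, so hash it first: H(key) = 49, then zero-pad to 6 bytes: K' = 49 00 00 00 00 00.
K' ⊕ ipad = 7f 36 36 36 36 36.  K' ⊕ opad = 15 5c 5c 5c 5c 5c.
Inner input = (K'⊕ipad) ∥ m = 7f 36 36 36 36 36 ∥ e5 d1 1c.
Inner hash: sum = 127+54+54+54+54+54+229+209+28 = 863; mod 256 = 95 → 5f.
Outer input = (K'⊕opad) ∥ inner = 15 5c 5c 5c 5c 5c ∥ 5f.
Outer hash (tag): sum = 21+92+92+92+92+92+95 = 576; mod 256 = 64 → 40.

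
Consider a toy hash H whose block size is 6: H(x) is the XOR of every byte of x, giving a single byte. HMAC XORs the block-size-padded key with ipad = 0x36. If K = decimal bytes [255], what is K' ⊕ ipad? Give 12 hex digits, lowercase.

c93636363636

Key decimal bytes [255] = ff is 1 byte ≤ B = 6; zero-pad to 6 bytes: K' = ff 00 00 00 00 00.
XOR each byte with 0x36: ff⊕36=c9, 00⊕36=36, 00⊕36=36, 00⊕36=36, 00⊕36=36, 00⊕36=36.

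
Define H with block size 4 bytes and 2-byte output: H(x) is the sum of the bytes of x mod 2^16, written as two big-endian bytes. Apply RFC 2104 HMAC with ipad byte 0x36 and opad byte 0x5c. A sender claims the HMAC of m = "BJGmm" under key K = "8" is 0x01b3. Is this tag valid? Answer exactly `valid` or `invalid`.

Key "8" = 38 is 1 byte ≤ B = 4; zero-pad to 4 bytes: K' = 38 00 00 00.
K' ⊕ ipad = 0e 36 36 36; K' ⊕ opad = 64 5c 5c 5c.
Inner hash: sum = 14+54+54+54+66+74+71+109+109 = 605 → 02 5d.
Outer hash (recomputed tag): sum = 100+92+92+92+2+93 = 471 → 01 d7.
Recomputed tag = 01d7; claimed = 01b3 → mismatch.

invalid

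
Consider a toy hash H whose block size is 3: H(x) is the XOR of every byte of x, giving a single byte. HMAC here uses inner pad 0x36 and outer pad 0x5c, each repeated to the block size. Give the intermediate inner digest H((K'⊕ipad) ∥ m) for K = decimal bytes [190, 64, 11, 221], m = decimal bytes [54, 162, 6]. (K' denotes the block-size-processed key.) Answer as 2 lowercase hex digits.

8c

Key decimal bytes [190, 64, 11, 221] = be 40 0b dd is 4 bytes > B = 3, so hash it first: H(key) = 28, then zero-pad to 3 bytes: K' = 28 00 00.
K' ⊕ ipad = 1e 36 36.
Inner input = 1e 36 36 ∥ 36 a2 06.
Inner hash: XOR 1e⊕36⊕36⊕36⊕a2⊕06 = 8c.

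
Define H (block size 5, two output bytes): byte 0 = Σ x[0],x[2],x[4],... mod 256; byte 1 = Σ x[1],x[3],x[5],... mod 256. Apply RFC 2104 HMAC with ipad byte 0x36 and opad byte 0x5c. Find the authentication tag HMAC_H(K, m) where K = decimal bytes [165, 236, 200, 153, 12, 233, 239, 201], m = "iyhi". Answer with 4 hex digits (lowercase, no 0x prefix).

Key decimal bytes [165, 236, 200, 153, 12, 233, 239, 201] = a5 ec c8 99 0c e9 ef c9 is 8 bytes > B = 5, so hash it first: H(key) = 68 37, then zero-pad to 5 bytes: K' = 68 37 00 00 00.
K' ⊕ ipad = 5e 01 36 36 36.  K' ⊕ opad = 34 6b 5c 5c 5c.
Inner input = (K'⊕ipad) ∥ m = 5e 01 36 36 36 ∥ 69 79 68 69.
Inner hash: even-index sum = 428 mod 256 = 172; odd-index sum = 264 mod 256 = 8 → ac 08.
Outer input = (K'⊕opad) ∥ inner = 34 6b 5c 5c 5c ∥ ac 08.
Outer hash (tag): even-index sum = 244 mod 256 = 244; odd-index sum = 371 mod 256 = 115 → f4 73.

f473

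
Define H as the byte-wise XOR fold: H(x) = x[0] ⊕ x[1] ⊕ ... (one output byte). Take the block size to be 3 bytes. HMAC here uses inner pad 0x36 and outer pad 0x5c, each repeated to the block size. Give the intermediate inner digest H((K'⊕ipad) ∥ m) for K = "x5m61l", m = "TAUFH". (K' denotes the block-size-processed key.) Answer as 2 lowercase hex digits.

33

Key "x5m61l" = 78 35 6d 36 31 6c is 6 bytes > B = 3, so hash it first: H(key) = 4b, then zero-pad to 3 bytes: K' = 4b 00 00.
K' ⊕ ipad = 7d 36 36.
Inner input = 7d 36 36 ∥ 54 41 55 46 48.
Inner hash: XOR 7d⊕36⊕36⊕54⊕41⊕55⊕46⊕48 = 33.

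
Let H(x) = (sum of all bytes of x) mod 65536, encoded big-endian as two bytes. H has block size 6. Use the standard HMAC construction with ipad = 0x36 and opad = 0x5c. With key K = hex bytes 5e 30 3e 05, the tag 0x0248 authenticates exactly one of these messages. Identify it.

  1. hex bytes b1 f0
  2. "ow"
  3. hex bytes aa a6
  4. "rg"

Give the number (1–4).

Key hex bytes 5e 30 3e 05 is 4 bytes ≤ B = 6; zero-pad to 6 bytes: K' = 5e 30 3e 05 00 00.
K' ⊕ ipad = 68 06 08 33 36 36; K' ⊕ opad = 02 6c 62 59 5c 5c.
m1: inner = H(68 06 08 33 36 36 b1 f0) = 02 b6; tag = H(02 6c 62 59 5c 5c 02 b6) = 0299
m2: inner = H(68 06 08 33 36 36 6f 77) = 01 fb; tag = H(02 6c 62 59 5c 5c 01 fb) = 02dd
m3: inner = H(68 06 08 33 36 36 aa a6) = 02 65; tag = H(02 6c 62 59 5c 5c 02 65) = 0248 ← matches
m4: inner = H(68 06 08 33 36 36 72 67) = 01 ee; tag = H(02 6c 62 59 5c 5c 01 ee) = 02d0

3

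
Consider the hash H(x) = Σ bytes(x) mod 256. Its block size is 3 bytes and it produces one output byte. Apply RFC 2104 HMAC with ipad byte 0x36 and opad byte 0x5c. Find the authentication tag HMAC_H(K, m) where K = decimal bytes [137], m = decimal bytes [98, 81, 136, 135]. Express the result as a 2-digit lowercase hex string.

7a

Key decimal bytes [137] = 89 is 1 byte ≤ B = 3; zero-pad to 3 bytes: K' = 89 00 00.
K' ⊕ ipad = bf 36 36.  K' ⊕ opad = d5 5c 5c.
Inner input = (K'⊕ipad) ∥ m = bf 36 36 ∥ 62 51 88 87.
Inner hash: sum = 191+54+54+98+81+136+135 = 749; mod 256 = 237 → ed.
Outer input = (K'⊕opad) ∥ inner = d5 5c 5c ∥ ed.
Outer hash (tag): sum = 213+92+92+237 = 634; mod 256 = 122 → 7a.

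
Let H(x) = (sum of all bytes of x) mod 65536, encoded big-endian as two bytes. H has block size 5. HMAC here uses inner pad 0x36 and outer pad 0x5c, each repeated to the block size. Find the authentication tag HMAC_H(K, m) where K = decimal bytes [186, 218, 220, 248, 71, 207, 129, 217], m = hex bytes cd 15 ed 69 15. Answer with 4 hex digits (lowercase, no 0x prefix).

Key decimal bytes [186, 218, 220, 248, 71, 207, 129, 217] = ba da dc f8 47 cf 81 d9 is 8 bytes > B = 5, so hash it first: H(key) = 05 d8, then zero-pad to 5 bytes: K' = 05 d8 00 00 00.
K' ⊕ ipad = 33 ee 36 36 36.  K' ⊕ opad = 59 84 5c 5c 5c.
Inner input = (K'⊕ipad) ∥ m = 33 ee 36 36 36 ∥ cd 15 ed 69 15.
Inner hash: sum = 51+238+54+54+54+205+21+237+105+21 = 1040 → 04 10.
Outer input = (K'⊕opad) ∥ inner = 59 84 5c 5c 5c ∥ 04 10.
Outer hash (tag): sum = 89+132+92+92+92+4+16 = 517 → 02 05.

0205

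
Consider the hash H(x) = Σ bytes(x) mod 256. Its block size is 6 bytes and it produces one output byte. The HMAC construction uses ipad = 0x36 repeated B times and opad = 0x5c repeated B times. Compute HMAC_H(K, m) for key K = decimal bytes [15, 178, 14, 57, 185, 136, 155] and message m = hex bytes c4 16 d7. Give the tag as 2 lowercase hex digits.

15

Key decimal bytes [15, 178, 14, 57, 185, 136, 155] = 0f b2 0e 39 b9 88 9b is 7 bytes > B = 6, so hash it first: H(key) = e4, then zero-pad to 6 bytes: K' = e4 00 00 00 00 00.
K' ⊕ ipad = d2 36 36 36 36 36.  K' ⊕ opad = b8 5c 5c 5c 5c 5c.
Inner input = (K'⊕ipad) ∥ m = d2 36 36 36 36 36 ∥ c4 16 d7.
Inner hash: sum = 210+54+54+54+54+54+196+22+215 = 913; mod 256 = 145 → 91.
Outer input = (K'⊕opad) ∥ inner = b8 5c 5c 5c 5c 5c ∥ 91.
Outer hash (tag): sum = 184+92+92+92+92+92+145 = 789; mod 256 = 21 → 15.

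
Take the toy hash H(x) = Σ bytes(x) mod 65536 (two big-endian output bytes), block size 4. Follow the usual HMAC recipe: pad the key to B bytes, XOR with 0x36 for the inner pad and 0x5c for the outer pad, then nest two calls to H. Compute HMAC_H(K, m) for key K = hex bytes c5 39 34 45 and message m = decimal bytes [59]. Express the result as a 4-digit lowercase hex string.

0232

Key hex bytes c5 39 34 45 is exactly B = 4 bytes: K' = c5 39 34 45.
K' ⊕ ipad = f3 0f 02 73.  K' ⊕ opad = 99 65 68 19.
Inner input = (K'⊕ipad) ∥ m = f3 0f 02 73 ∥ 3b.
Inner hash: sum = 243+15+2+115+59 = 434 → 01 b2.
Outer input = (K'⊕opad) ∥ inner = 99 65 68 19 ∥ 01 b2.
Outer hash (tag): sum = 153+101+104+25+1+178 = 562 → 02 32.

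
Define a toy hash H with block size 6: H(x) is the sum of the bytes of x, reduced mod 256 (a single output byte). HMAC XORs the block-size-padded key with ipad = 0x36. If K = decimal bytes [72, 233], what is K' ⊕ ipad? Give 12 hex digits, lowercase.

7edf36363636

Key decimal bytes [72, 233] = 48 e9 is 2 bytes ≤ B = 6; zero-pad to 6 bytes: K' = 48 e9 00 00 00 00.
XOR each byte with 0x36: 48⊕36=7e, e9⊕36=df, 00⊕36=36, 00⊕36=36, 00⊕36=36, 00⊕36=36.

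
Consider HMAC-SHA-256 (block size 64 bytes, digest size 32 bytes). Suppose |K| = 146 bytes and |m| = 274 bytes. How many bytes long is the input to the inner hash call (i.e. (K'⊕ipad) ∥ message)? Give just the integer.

Key is 146 > 64 bytes, so it is hashed to 32 bytes then zero-padded to 64: |K'| = 64.
Inner input = (K'⊕ipad) ∥ m → 64 + 274 = 338 bytes.

338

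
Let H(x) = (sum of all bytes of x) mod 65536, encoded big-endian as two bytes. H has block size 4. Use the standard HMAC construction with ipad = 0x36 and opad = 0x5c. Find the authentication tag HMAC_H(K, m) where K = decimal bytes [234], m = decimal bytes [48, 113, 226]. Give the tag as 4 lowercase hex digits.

Key decimal bytes [234] = ea is 1 byte ≤ B = 4; zero-pad to 4 bytes: K' = ea 00 00 00.
K' ⊕ ipad = dc 36 36 36.  K' ⊕ opad = b6 5c 5c 5c.
Inner input = (K'⊕ipad) ∥ m = dc 36 36 36 ∥ 30 71 e2.
Inner hash: sum = 220+54+54+54+48+113+226 = 769 → 03 01.
Outer input = (K'⊕opad) ∥ inner = b6 5c 5c 5c ∥ 03 01.
Outer hash (tag): sum = 182+92+92+92+3+1 = 462 → 01 ce.

01ce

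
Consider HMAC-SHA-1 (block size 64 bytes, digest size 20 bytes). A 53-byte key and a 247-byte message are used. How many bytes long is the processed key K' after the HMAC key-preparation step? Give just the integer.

Key is 53 ≤ 64 bytes, zero-padded: |K'| = 64.

64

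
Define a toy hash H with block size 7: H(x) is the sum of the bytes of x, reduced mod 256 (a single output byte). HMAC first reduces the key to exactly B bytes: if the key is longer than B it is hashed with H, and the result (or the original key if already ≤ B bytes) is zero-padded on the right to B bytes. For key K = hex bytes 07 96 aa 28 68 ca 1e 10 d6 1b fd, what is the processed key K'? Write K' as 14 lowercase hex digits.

|K| = 11 > B = 7, so first hash the key.
H(K): sum = 7+150+170+40+104+202+30+16+214+27+253 = 1213; mod 256 = 189 → bd.
Zero-pad H(K) = bd to 7 bytes: K' = bd 00 00 00 00 00 00.

bd000000000000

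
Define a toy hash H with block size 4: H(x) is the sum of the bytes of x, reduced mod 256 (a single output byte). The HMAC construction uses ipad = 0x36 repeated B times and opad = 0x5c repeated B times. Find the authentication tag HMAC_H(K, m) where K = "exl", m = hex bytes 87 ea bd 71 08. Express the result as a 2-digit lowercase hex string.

Key "exl" = 65 78 6c is 3 bytes ≤ B = 4; zero-pad to 4 bytes: K' = 65 78 6c 00.
K' ⊕ ipad = 53 4e 5a 36.  K' ⊕ opad = 39 24 30 5c.
Inner input = (K'⊕ipad) ∥ m = 53 4e 5a 36 ∥ 87 ea bd 71 08.
Inner hash: sum = 83+78+90+54+135+234+189+113+8 = 984; mod 256 = 216 → d8.
Outer input = (K'⊕opad) ∥ inner = 39 24 30 5c ∥ d8.
Outer hash (tag): sum = 57+36+48+92+216 = 449; mod 256 = 193 → c1.

c1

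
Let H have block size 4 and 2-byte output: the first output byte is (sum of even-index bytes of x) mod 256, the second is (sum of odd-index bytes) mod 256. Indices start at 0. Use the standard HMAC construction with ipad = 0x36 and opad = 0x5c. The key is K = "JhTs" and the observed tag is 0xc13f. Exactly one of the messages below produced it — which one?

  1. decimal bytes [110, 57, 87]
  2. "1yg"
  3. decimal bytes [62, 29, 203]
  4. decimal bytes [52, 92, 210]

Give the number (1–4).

1

Key "JhTs" = 4a 68 54 73 is exactly B = 4 bytes: K' = 4a 68 54 73.
K' ⊕ ipad = 7c 5e 62 45; K' ⊕ opad = 16 34 08 2f.
m1: inner = H(7c 5e 62 45 6e 39 57) = a3 dc; tag = H(16 34 08 2f a3 dc) = c13f ← matches
m2: inner = H(7c 5e 62 45 31 79 67) = 76 1c; tag = H(16 34 08 2f 76 1c) = 947f
m3: inner = H(7c 5e 62 45 3e 1d cb) = e7 c0; tag = H(16 34 08 2f e7 c0) = 0523
m4: inner = H(7c 5e 62 45 34 5c d2) = e4 ff; tag = H(16 34 08 2f e4 ff) = 0262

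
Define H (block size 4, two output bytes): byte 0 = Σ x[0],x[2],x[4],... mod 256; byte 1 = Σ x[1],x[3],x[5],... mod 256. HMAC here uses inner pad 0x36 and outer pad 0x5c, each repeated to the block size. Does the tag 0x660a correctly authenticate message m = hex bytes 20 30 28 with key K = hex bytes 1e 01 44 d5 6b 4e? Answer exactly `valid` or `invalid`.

invalid

Key hex bytes 1e 01 44 d5 6b 4e is 6 bytes > B = 4, so hash it first: H(key) = cd 24, then zero-pad to 4 bytes: K' = cd 24 00 00.
K' ⊕ ipad = fb 12 36 36; K' ⊕ opad = 91 78 5c 5c.
Inner hash: even-index sum = 377 mod 256 = 121; odd-index sum = 120 mod 256 = 120 → 79 78.
Outer hash (recomputed tag): even-index sum = 358 mod 256 = 102; odd-index sum = 332 mod 256 = 76 → 66 4c.
Recomputed tag = 664c; claimed = 660a → mismatch.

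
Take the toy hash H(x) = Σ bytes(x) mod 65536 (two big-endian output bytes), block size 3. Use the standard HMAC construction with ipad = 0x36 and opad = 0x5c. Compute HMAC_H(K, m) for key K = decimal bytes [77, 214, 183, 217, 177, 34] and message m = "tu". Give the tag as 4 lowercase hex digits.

019b

Key decimal bytes [77, 214, 183, 217, 177, 34] = 4d d6 b7 d9 b1 22 is 6 bytes > B = 3, so hash it first: H(key) = 03 86, then zero-pad to 3 bytes: K' = 03 86 00.
K' ⊕ ipad = 35 b0 36.  K' ⊕ opad = 5f da 5c.
Inner input = (K'⊕ipad) ∥ m = 35 b0 36 ∥ 74 75.
Inner hash: sum = 53+176+54+116+117 = 516 → 02 04.
Outer input = (K'⊕opad) ∥ inner = 5f da 5c ∥ 02 04.
Outer hash (tag): sum = 95+218+92+2+4 = 411 → 01 9b.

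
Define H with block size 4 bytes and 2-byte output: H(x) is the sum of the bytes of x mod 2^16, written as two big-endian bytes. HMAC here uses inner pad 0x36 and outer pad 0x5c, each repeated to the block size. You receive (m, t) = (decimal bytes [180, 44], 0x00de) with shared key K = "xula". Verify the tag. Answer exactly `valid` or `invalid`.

valid

Key "xula" = 78 75 6c 61 is exactly B = 4 bytes: K' = 78 75 6c 61.
K' ⊕ ipad = 4e 43 5a 57; K' ⊕ opad = 24 29 30 3d.
Inner hash: sum = 78+67+90+87+180+44 = 546 → 02 22.
Outer hash (recomputed tag): sum = 36+41+48+61+2+34 = 222 → 00 de.
Recomputed tag = 00de; claimed = 00de → match.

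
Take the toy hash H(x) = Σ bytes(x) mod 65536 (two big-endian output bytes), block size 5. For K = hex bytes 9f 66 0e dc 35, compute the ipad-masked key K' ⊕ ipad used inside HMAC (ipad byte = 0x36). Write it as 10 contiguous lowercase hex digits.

a95038ea03

Key hex bytes 9f 66 0e dc 35 is exactly B = 5 bytes: K' = 9f 66 0e dc 35.
XOR each byte with 0x36: 9f⊕36=a9, 66⊕36=50, 0e⊕36=38, dc⊕36=ea, 35⊕36=03.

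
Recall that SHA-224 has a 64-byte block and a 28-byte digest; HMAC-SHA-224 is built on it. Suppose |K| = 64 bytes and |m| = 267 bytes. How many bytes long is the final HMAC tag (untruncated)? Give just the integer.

The tag is one SHA-224 digest: 28 bytes.

28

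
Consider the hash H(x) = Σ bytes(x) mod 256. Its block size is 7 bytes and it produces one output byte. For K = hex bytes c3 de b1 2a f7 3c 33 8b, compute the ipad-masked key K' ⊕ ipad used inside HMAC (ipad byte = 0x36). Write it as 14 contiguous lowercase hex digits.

5b363636363636

Key hex bytes c3 de b1 2a f7 3c 33 8b is 8 bytes > B = 7, so hash it first: H(key) = 6d, then zero-pad to 7 bytes: K' = 6d 00 00 00 00 00 00.
XOR each byte with 0x36: 6d⊕36=5b, 00⊕36=36, 00⊕36=36, 00⊕36=36, 00⊕36=36, 00⊕36=36, 00⊕36=36.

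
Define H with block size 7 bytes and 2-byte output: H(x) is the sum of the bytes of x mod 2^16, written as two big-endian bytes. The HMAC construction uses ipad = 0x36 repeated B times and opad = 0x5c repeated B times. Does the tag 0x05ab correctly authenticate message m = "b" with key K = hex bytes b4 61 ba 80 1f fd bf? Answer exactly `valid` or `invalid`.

Key hex bytes b4 61 ba 80 1f fd bf is exactly B = 7 bytes: K' = b4 61 ba 80 1f fd bf.
K' ⊕ ipad = 82 57 8c b6 29 cb 89; K' ⊕ opad = e8 3d e6 dc 43 a1 e3.
Inner hash: sum = 130+87+140+182+41+203+137+98 = 1018 → 03 fa.
Outer hash (recomputed tag): sum = 232+61+230+220+67+161+227+3+250 = 1451 → 05 ab.
Recomputed tag = 05ab; claimed = 05ab → match.

valid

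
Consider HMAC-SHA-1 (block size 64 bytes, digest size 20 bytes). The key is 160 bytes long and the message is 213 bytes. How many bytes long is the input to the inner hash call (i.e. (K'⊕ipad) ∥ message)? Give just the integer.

Key is 160 > 64 bytes, so it is hashed to 20 bytes then zero-padded to 64: |K'| = 64.
Inner input = (K'⊕ipad) ∥ m → 64 + 213 = 277 bytes.

277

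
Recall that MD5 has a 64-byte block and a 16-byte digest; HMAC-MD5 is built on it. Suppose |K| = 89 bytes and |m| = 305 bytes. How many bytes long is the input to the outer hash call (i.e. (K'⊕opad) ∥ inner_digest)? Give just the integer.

80

Key is 89 > 64 bytes, so it is hashed to 16 bytes then zero-padded to 64: |K'| = 64.
Outer input = (K'⊕opad) ∥ H(inner) → 64 + 16 = 80 bytes.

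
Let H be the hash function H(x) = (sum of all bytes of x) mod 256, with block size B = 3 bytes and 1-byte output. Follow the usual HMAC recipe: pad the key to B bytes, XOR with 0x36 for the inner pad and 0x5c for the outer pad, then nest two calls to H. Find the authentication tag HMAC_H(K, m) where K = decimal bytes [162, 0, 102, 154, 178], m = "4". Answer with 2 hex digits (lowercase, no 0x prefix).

c2

Key decimal bytes [162, 0, 102, 154, 178] = a2 00 66 9a b2 is 5 bytes > B = 3, so hash it first: H(key) = 54, then zero-pad to 3 bytes: K' = 54 00 00.
K' ⊕ ipad = 62 36 36.  K' ⊕ opad = 08 5c 5c.
Inner input = (K'⊕ipad) ∥ m = 62 36 36 ∥ 34.
Inner hash: sum = 98+54+54+52 = 258; mod 256 = 2 → 02.
Outer input = (K'⊕opad) ∥ inner = 08 5c 5c ∥ 02.
Outer hash (tag): sum = 8+92+92+2 = 194 → c2.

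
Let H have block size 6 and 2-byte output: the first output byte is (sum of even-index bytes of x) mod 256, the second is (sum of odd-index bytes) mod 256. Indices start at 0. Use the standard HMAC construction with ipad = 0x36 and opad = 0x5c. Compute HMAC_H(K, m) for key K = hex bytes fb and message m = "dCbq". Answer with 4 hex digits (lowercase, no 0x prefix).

5e6a

Key hex bytes fb is 1 byte ≤ B = 6; zero-pad to 6 bytes: K' = fb 00 00 00 00 00.
K' ⊕ ipad = cd 36 36 36 36 36.  K' ⊕ opad = a7 5c 5c 5c 5c 5c.
Inner input = (K'⊕ipad) ∥ m = cd 36 36 36 36 36 ∥ 64 43 62 71.
Inner hash: even-index sum = 511 mod 256 = 255; odd-index sum = 342 mod 256 = 86 → ff 56.
Outer input = (K'⊕opad) ∥ inner = a7 5c 5c 5c 5c 5c ∥ ff 56.
Outer hash (tag): even-index sum = 606 mod 256 = 94; odd-index sum = 362 mod 256 = 106 → 5e 6a.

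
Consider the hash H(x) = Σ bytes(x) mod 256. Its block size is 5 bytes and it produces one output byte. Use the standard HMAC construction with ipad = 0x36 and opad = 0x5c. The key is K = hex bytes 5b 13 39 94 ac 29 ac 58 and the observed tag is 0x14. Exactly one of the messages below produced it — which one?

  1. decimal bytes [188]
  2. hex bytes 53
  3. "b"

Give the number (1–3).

Key hex bytes 5b 13 39 94 ac 29 ac 58 is 8 bytes > B = 5, so hash it first: H(key) = 14, then zero-pad to 5 bytes: K' = 14 00 00 00 00.
K' ⊕ ipad = 22 36 36 36 36; K' ⊕ opad = 48 5c 5c 5c 5c.
m1: inner = H(22 36 36 36 36 bc) = b6; tag = H(48 5c 5c 5c 5c b6) = 6e
m2: inner = H(22 36 36 36 36 53) = 4d; tag = H(48 5c 5c 5c 5c 4d) = 05
m3: inner = H(22 36 36 36 36 62) = 5c; tag = H(48 5c 5c 5c 5c 5c) = 14 ← matches

3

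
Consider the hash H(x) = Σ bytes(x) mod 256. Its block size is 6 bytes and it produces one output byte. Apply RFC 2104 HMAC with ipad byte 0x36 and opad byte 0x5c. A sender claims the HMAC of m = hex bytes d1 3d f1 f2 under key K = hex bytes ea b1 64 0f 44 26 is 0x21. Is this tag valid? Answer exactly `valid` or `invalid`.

Key hex bytes ea b1 64 0f 44 26 is exactly B = 6 bytes: K' = ea b1 64 0f 44 26.
K' ⊕ ipad = dc 87 52 39 72 10; K' ⊕ opad = b6 ed 38 53 18 7a.
Inner hash: sum = 220+135+82+57+114+16+209+61+241+242 = 1377; mod 256 = 97 → 61.
Outer hash (recomputed tag): sum = 182+237+56+83+24+122+97 = 801; mod 256 = 33 → 21.
Recomputed tag = 21; claimed = 21 → match.

valid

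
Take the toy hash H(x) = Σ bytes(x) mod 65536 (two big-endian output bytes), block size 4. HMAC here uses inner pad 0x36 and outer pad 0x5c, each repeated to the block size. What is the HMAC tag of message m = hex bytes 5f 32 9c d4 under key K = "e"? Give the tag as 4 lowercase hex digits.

0245

Key "e" = 65 is 1 byte ≤ B = 4; zero-pad to 4 bytes: K' = 65 00 00 00.
K' ⊕ ipad = 53 36 36 36.  K' ⊕ opad = 39 5c 5c 5c.
Inner input = (K'⊕ipad) ∥ m = 53 36 36 36 ∥ 5f 32 9c d4.
Inner hash: sum = 83+54+54+54+95+50+156+212 = 758 → 02 f6.
Outer input = (K'⊕opad) ∥ inner = 39 5c 5c 5c ∥ 02 f6.
Outer hash (tag): sum = 57+92+92+92+2+246 = 581 → 02 45.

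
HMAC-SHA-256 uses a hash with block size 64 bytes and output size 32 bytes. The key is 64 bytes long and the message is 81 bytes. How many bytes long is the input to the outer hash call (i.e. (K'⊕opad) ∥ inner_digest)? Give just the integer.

Key is 64 ≤ 64 bytes, zero-padded: |K'| = 64.
Outer input = (K'⊕opad) ∥ H(inner) → 64 + 32 = 96 bytes.

96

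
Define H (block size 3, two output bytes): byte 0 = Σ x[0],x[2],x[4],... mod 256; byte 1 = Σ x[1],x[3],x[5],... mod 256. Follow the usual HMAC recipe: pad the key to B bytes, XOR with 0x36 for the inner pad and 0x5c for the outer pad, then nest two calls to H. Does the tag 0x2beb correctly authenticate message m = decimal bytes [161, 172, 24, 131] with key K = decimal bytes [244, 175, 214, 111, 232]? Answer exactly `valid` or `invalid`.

Key decimal bytes [244, 175, 214, 111, 232] = f4 af d6 6f e8 is 5 bytes > B = 3, so hash it first: H(key) = b2 1e, then zero-pad to 3 bytes: K' = b2 1e 00.
K' ⊕ ipad = 84 28 36; K' ⊕ opad = ee 42 5c.
Inner hash: even-index sum = 489 mod 256 = 233; odd-index sum = 225 mod 256 = 225 → e9 e1.
Outer hash (recomputed tag): even-index sum = 555 mod 256 = 43; odd-index sum = 299 mod 256 = 43 → 2b 2b.
Recomputed tag = 2b2b; claimed = 2beb → mismatch.

invalid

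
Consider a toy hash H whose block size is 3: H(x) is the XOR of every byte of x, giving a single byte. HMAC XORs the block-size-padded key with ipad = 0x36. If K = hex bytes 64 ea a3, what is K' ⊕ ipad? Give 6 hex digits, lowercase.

52dc95

Key hex bytes 64 ea a3 is exactly B = 3 bytes: K' = 64 ea a3.
XOR each byte with 0x36: 64⊕36=52, ea⊕36=dc, a3⊕36=95.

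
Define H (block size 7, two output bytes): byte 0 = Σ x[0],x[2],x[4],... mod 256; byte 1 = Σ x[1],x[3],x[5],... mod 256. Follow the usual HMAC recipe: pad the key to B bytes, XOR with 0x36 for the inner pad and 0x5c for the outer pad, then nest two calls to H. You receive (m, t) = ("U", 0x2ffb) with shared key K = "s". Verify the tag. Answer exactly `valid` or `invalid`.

Key "s" = 73 is 1 byte ≤ B = 7; zero-pad to 7 bytes: K' = 73 00 00 00 00 00 00.
K' ⊕ ipad = 45 36 36 36 36 36 36; K' ⊕ opad = 2f 5c 5c 5c 5c 5c 5c.
Inner hash: even-index sum = 231 mod 256 = 231; odd-index sum = 247 mod 256 = 247 → e7 f7.
Outer hash (recomputed tag): even-index sum = 570 mod 256 = 58; odd-index sum = 507 mod 256 = 251 → 3a fb.
Recomputed tag = 3afb; claimed = 2ffb → mismatch.

invalid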